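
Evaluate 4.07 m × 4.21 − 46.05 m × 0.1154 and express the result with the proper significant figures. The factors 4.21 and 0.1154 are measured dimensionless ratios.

11.8 m

4.07 × 4.21 = 17.1347 → 17.1 m (3 s.f., last digit at the 10^-1 place).
46.05 × 0.1154 = 5.31417 → 5.314 m (4 s.f., last digit at the 10^-3 place).
Difference: 11.82053 m; keep the coarser place, 10^-1.
Result: 11.8 m.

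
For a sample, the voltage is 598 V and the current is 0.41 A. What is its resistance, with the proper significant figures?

1.5 × 10^3 Ω

resistance = 598 V ÷ 0.41 A = 1458.53658537… Ω.
598 has 3 significant figures; 0.41 has 2.
Division/multiplication keeps the fewest: 2 significant figures.
Rounded: 1.5 × 10^3 Ω.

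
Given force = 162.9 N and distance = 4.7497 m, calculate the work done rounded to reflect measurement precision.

work done = 162.9 N × 4.7497 m = 773.72613 J.
162.9 has 4 significant figures; 4.7497 has 5.
Division/multiplication keeps the fewest: 4 significant figures.
Rounded: 773.7 J.

773.7 J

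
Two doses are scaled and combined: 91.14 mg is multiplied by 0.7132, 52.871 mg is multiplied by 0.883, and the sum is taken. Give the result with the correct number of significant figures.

91.14 × 0.7132 = 65.001048 → 65.00 mg (4 s.f., last digit at the 10^-2 place).
52.871 × 0.883 = 46.685093 → 46.7 mg (3 s.f., last digit at the 10^-1 place).
Sum: 111.686141 mg; keep the coarser place, 10^-1.
Result: 1.117 × 10² mg.

1.117 × 10² mg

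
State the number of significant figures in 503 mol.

3

503: zeros between nonzero digits are significant.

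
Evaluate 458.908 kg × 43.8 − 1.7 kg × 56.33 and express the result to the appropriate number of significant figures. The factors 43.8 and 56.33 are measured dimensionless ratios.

2.00 × 10⁴ kg

458.908 × 43.8 = 20100.1704 → 2.01 × 10⁴ kg (3 s.f., last digit at the 10^2 place).
1.7 × 56.33 = 95.761 → 96 kg (2 s.f., last digit at the 10^0 place).
Difference: 20004.4094 kg; keep the coarser place, 10^2.
Result: 2.00 × 10⁴ kg.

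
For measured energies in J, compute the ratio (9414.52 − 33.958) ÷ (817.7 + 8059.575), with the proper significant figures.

9414.52 − 33.958 = 9380.562, limited to 2 d.p. → 6 s.f.; 817.7 + 8059.575 = 8877.275, limited to 1 d.p. → 5 s.f.
Carrying full precision, 9380.562 ÷ 8877.275 = 1.05669386157…; keep min(6, 5) = 5 s.f.
Rounded to 5 significant figures: 1.0567.

1.0567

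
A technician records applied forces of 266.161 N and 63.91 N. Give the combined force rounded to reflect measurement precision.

330.07 N

266.161 N + 63.91 N = 330.071 N.
Addition/subtraction keeps the fewest decimal places: 266.161 → 3 decimal places, 63.91 → 2 decimal places; limit is 2.
Rounded to 2 decimal places: 330.07 N.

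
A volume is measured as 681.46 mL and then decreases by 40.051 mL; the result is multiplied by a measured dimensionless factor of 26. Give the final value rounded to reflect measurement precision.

681.46 mL − 40.051 mL = 641.409 mL; the difference is limited to 2 decimal places (5 s.f.).
Carrying full precision, 641.409 × 26 = 16676.634 mL; 26 has 2 s.f., so the result keeps min(5, 2) = 2 s.f.
Rounded to 2 significant figures: 1.7 × 10⁴ mL.

1.7 × 10⁴ mL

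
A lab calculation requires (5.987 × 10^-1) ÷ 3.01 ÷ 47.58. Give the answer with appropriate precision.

(5.987 × 10^-1) ÷ 3.01 ÷ 47.58 = 0.00418040467602…
Multiplication/division keeps the fewest significant figures: 5.987 × 10^-1 → 4 s.f., 3.01 → 3 s.f., 47.58 → 4 s.f.; limit is 3.
Rounded to 3 significant figures: 0.00418.

0.00418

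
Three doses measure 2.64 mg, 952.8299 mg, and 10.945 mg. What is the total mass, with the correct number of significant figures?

966.41 mg

2.64 mg + 952.8299 mg + 10.945 mg = 966.4149 mg.
Addition/subtraction keeps the fewest decimal places: 2.64 → 2 decimal places, 952.8299 → 4 decimal places, 10.945 → 3 decimal places; limit is 2.
Rounded to 2 decimal places: 966.41 mg.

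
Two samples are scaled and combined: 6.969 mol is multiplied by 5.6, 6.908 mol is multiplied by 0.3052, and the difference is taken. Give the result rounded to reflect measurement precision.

6.969 × 5.6 = 39.0264 → 39 mol (2 s.f., last digit at the 10^0 place).
6.908 × 0.3052 = 2.1083216 → 2.108 mol (4 s.f., last digit at the 10^-3 place).
Difference: 36.9180784 mol; keep the coarser place, 10^0.
Result: 37 mol.

37 mol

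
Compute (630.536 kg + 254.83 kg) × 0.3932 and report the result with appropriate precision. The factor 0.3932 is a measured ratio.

630.536 kg + 254.83 kg = 885.366 kg; the sum is limited to 2 decimal places (5 s.f.).
Carrying full precision, 885.366 × 0.3932 = 348.1259112 kg; 0.3932 has 4 s.f., so the result keeps min(5, 4) = 4 s.f.
Rounded to 4 significant figures: 348.1 kg.

348.1 kg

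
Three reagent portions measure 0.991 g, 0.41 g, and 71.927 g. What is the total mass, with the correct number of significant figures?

73.33 g

0.991 g + 0.41 g + 71.927 g = 73.328 g.
Addition/subtraction keeps the fewest decimal places: 0.991 → 3 decimal places, 0.41 → 2 decimal places, 71.927 → 3 decimal places; limit is 2.
Rounded to 2 decimal places: 73.33 g.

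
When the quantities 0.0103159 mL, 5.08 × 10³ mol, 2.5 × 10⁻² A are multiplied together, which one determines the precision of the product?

2.5 × 10⁻² A

0.0103159 mL → 6 s.f.; 5.08 × 10³ mol → 3 s.f.; 2.5 × 10⁻² A → 2 s.f.
The fewest is 2 significant figures, from 2.5 × 10⁻² A.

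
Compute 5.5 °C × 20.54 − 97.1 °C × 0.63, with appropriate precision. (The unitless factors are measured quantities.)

5.5 × 20.54 = 112.97 → 1.1 × 10² °C (2 s.f., last digit at the 10^1 place).
97.1 × 0.63 = 61.173 → 61 °C (2 s.f., last digit at the 10^0 place).
Difference: 51.797 °C; keep the coarser place, 10^1.
Result: 5 × 10¹ °C.

5 × 10¹ °C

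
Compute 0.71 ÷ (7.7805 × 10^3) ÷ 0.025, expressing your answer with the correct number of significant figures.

0.0037

0.71 ÷ (7.7805 × 10^3) ÷ 0.025 = 0.00365015101857…
Multiplication/division keeps the fewest significant figures: 0.71 → 2 s.f., 7.7805 × 10^3 → 5 s.f., 0.025 → 2 s.f.; limit is 2.
Rounded to 2 significant figures: 0.0037.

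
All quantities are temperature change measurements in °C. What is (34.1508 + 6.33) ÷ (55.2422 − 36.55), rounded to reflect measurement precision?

34.1508 + 6.33 = 40.4808, limited to 2 d.p. → 4 s.f.; 55.2422 − 36.55 = 18.6922, limited to 2 d.p. → 4 s.f.
Carrying full precision, 40.4808 ÷ 18.6922 = 2.16565198318…; keep min(4, 4) = 4 s.f.
Rounded to 4 significant figures: 2.166.

2.166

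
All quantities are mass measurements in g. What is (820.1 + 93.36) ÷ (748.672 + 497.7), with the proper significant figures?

820.1 + 93.36 = 913.46, limited to 1 d.p. → 4 s.f.; 748.672 + 497.7 = 1246.372, limited to 1 d.p. → 5 s.f.
Carrying full precision, 913.46 ÷ 1246.372 = 0.732895154898…; keep min(4, 5) = 4 s.f.
Rounded to 4 significant figures: 0.7329.

0.7329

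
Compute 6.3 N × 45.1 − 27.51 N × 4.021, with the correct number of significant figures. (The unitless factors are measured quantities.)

6.3 × 45.1 = 284.13 → 2.8 × 10² N (2 s.f., last digit at the 10^1 place).
27.51 × 4.021 = 110.61771 → 110.6 N (4 s.f., last digit at the 10^-1 place).
Difference: 173.51229 N; keep the coarser place, 10^1.
Result: 1.7 × 10² N.

1.7 × 10² N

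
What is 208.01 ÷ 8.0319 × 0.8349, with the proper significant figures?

21.62

208.01 ÷ 8.0319 × 0.8349 = 21.6222250028…
Multiplication/division keeps the fewest significant figures: 208.01 → 5 s.f., 8.0319 → 5 s.f., 0.8349 → 4 s.f.; limit is 4.
Rounded to 4 significant figures: 21.62.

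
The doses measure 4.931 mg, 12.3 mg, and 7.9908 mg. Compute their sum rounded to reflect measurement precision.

4.931 mg + 12.3 mg + 7.9908 mg = 25.2218 mg.
Addition/subtraction keeps the fewest decimal places: 4.931 → 3 decimal places, 12.3 → 1 decimal place, 7.9908 → 4 decimal places; limit is 1.
Rounded to 1 decimal place: 25.2 mg.

25.2 mg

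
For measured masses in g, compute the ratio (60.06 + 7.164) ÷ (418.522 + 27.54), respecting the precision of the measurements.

60.06 + 7.164 = 67.224, limited to 2 d.p. → 4 s.f.; 418.522 + 27.54 = 446.062, limited to 2 d.p. → 5 s.f.
Carrying full precision, 67.224 ÷ 446.062 = 0.150705507306…; keep min(4, 5) = 4 s.f.
Rounded to 4 significant figures: 0.1507.

0.1507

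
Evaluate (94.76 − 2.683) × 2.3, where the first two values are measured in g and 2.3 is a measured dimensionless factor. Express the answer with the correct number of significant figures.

2.1 × 10² g

94.76 g − 2.683 g = 92.077 g; the difference is limited to 2 decimal places (4 s.f.).
Carrying full precision, 92.077 × 2.3 = 211.7771 g; 2.3 has 2 s.f., so the result keeps min(4, 2) = 2 s.f.
Rounded to 2 significant figures: 2.1 × 10² g.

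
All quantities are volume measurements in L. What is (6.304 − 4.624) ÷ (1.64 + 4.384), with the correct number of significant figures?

0.279

6.304 − 4.624 = 1.680, limited to 3 d.p. → 4 s.f.; 1.64 + 4.384 = 6.024, limited to 2 d.p. → 3 s.f.
Carrying full precision, 1.680 ÷ 6.024 = 0.278884462151…; keep min(4, 3) = 3 s.f.
Rounded to 3 significant figures: 0.279.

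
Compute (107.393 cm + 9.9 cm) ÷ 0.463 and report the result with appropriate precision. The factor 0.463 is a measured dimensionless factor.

107.393 cm + 9.9 cm = 117.293 cm; the sum is limited to 1 decimal place (4 s.f.).
Carrying full precision, 117.293 ÷ 0.463 = 253.332613391… cm; 0.463 has 3 s.f., so the result keeps min(4, 3) = 3 s.f.
Rounded to 3 significant figures: 253 cm.

253 cm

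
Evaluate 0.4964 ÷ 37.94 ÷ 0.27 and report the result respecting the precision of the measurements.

0.048

0.4964 ÷ 37.94 ÷ 0.27 = 0.0484585798239…
Multiplication/division keeps the fewest significant figures: 0.4964 → 4 s.f., 37.94 → 4 s.f., 0.27 → 2 s.f.; limit is 2.
Rounded to 2 significant figures: 0.048.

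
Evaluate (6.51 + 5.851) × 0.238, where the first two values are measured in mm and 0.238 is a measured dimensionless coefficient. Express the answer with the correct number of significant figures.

6.51 mm + 5.851 mm = 12.361 mm; the sum is limited to 2 decimal places (4 s.f.).
Carrying full precision, 12.361 × 0.238 = 2.941918 mm; 0.238 has 3 s.f., so the result keeps min(4, 3) = 3 s.f.
Rounded to 3 significant figures: 2.94 mm.

2.94 mm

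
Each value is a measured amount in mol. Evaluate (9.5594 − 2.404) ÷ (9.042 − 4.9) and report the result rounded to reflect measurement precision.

9.5594 − 2.404 = 7.1554, limited to 3 d.p. → 4 s.f.; 9.042 − 4.9 = 4.142, limited to 1 d.p. → 2 s.f.
Carrying full precision, 7.1554 ÷ 4.142 = 1.72752293578…; keep min(4, 2) = 2 s.f.
Rounded to 2 significant figures: 1.7.

1.7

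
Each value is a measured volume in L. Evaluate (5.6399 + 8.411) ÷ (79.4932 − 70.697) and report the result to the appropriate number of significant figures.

5.6399 + 8.411 = 14.0509, limited to 3 d.p. → 5 s.f.; 79.4932 − 70.697 = 8.7962, limited to 3 d.p. → 4 s.f.
Carrying full precision, 14.0509 ÷ 8.7962 = 1.59738296082…; keep min(5, 4) = 4 s.f.
Rounded to 4 significant figures: 1.597.

1.597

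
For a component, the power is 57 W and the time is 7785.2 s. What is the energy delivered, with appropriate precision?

energy delivered = 57 W × 7785.2 s = 443756.4 J.
57 has 2 significant figures; 7785.2 has 5.
Division/multiplication keeps the fewest: 2 significant figures.
Rounded: 4.4 × 10^5 J.

4.4 × 10^5 J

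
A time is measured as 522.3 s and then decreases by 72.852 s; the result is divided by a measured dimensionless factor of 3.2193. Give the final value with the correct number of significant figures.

522.3 s − 72.852 s = 449.448 s; the difference is limited to 1 decimal place (4 s.f.).
Carrying full precision, 449.448 ÷ 3.2193 = 139.610474327… s; 3.2193 has 5 s.f., so the result keeps min(4, 5) = 4 s.f.
Rounded to 4 significant figures: 1.396 × 10² s.

1.396 × 10² s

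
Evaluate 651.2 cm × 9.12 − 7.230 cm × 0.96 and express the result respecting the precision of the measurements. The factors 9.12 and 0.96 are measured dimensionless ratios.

651.2 × 9.12 = 5938.944 → 5.94 × 10³ cm (3 s.f., last digit at the 10^1 place).
7.230 × 0.96 = 6.9408 → 6.9 cm (2 s.f., last digit at the 10^-1 place).
Difference: 5932.0032 cm; keep the coarser place, 10^1.
Result: 5.93 × 10³ cm.

5.93 × 10³ cm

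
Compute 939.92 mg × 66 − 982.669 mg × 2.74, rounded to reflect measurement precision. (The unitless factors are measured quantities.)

939.92 × 66 = 62034.72 → 6.2 × 10⁴ mg (2 s.f., last digit at the 10^3 place).
982.669 × 2.74 = 2692.51306 → 2.69 × 10³ mg (3 s.f., last digit at the 10^1 place).
Difference: 59342.20694 mg; keep the coarser place, 10^3.
Result: 5.9 × 10⁴ mg.

5.9 × 10⁴ mg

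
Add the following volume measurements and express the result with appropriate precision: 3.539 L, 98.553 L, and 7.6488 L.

109.741 L

3.539 L + 98.553 L + 7.6488 L = 109.7408 L.
Addition/subtraction keeps the fewest decimal places: 3.539 → 3 decimal places, 98.553 → 3 decimal places, 7.6488 → 4 decimal places; limit is 3.
Rounded to 3 decimal places: 109.741 L.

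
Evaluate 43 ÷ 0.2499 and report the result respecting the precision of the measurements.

1.7 × 10^2

43 ÷ 0.2499 = 172.068827531…
Multiplication/division keeps the fewest significant figures: 43 → 2 s.f., 0.2499 → 4 s.f.; limit is 2.
Rounded to 2 significant figures: 1.7 × 10^2.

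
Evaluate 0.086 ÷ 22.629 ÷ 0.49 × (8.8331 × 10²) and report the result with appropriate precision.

6.9

0.086 ÷ 22.629 ÷ 0.49 × (8.8331 × 10²) = 6.85093987217…
Multiplication/division keeps the fewest significant figures: 0.086 → 2 s.f., 22.629 → 5 s.f., 0.49 → 2 s.f., 8.8331 × 10² → 5 s.f.; limit is 2.
Rounded to 2 significant figures: 6.9.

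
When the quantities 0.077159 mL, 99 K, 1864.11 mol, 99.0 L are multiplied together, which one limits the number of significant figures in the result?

0.077159 mL → 5 s.f.; 99 K → 2 s.f.; 1864.11 mol → 6 s.f.; 99.0 L → 3 s.f.
The fewest is 2 significant figures, from 99 K.

99 K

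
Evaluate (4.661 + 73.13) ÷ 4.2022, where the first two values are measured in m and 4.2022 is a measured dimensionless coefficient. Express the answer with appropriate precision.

18.51 m

4.661 m + 73.13 m = 77.791 m; the sum is limited to 2 decimal places (4 s.f.).
Carrying full precision, 77.791 ÷ 4.2022 = 18.5119699205… m; 4.2022 has 5 s.f., so the result keeps min(4, 5) = 4 s.f.
Rounded to 4 significant figures: 18.51 m.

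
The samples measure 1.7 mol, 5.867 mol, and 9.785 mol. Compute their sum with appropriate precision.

1.7 mol + 5.867 mol + 9.785 mol = 17.352 mol.
Addition/subtraction keeps the fewest decimal places: 1.7 → 1 decimal place, 5.867 → 3 decimal places, 9.785 → 3 decimal places; limit is 1.
Rounded to 1 decimal place: 17.4 mol.

17.4 mol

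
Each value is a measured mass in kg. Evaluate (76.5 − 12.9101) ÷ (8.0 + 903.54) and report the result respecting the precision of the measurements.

0.0698

76.5 − 12.9101 = 63.5899, limited to 1 d.p. → 3 s.f.; 8.0 + 903.54 = 911.54, limited to 1 d.p. → 4 s.f.
Carrying full precision, 63.5899 ÷ 911.54 = 0.06976095399…; keep min(3, 4) = 3 s.f.
Rounded to 3 significant figures: 0.0698.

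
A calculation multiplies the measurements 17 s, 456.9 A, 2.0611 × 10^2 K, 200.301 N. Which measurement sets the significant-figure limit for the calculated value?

17 s → 2 s.f.; 456.9 A → 4 s.f.; 2.0611 × 10^2 K → 5 s.f.; 200.301 N → 6 s.f.
The fewest is 2 significant figures, from 17 s.

17 s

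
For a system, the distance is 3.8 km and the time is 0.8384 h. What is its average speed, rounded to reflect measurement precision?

average speed = 3.8 km ÷ 0.8384 h = 4.53244274809… km/h.
3.8 has 2 significant figures; 0.8384 has 4.
Division/multiplication keeps the fewest: 2 significant figures.
Rounded: 4.5 km/h.

4.5 km/h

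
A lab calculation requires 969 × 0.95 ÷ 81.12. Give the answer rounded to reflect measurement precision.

11

969 × 0.95 ÷ 81.12 = 11.3480029586…
Multiplication/division keeps the fewest significant figures: 969 → 3 s.f., 0.95 → 2 s.f., 81.12 → 4 s.f.; limit is 2.
Rounded to 2 significant figures: 11.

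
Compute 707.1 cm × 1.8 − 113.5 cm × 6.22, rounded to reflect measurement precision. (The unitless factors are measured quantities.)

6 × 10^2 cm

707.1 × 1.8 = 1272.78 → 1.3 × 10^3 cm (2 s.f., last digit at the 10^2 place).
113.5 × 6.22 = 705.97 → 706 cm (3 s.f., last digit at the 10^0 place).
Difference: 566.81 cm; keep the coarser place, 10^2.
Result: 6 × 10^2 cm.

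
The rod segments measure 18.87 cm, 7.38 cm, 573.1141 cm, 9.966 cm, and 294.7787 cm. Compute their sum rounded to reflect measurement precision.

18.87 cm + 7.38 cm + 573.1141 cm + 9.966 cm + 294.7787 cm = 904.1088 cm.
Addition/subtraction keeps the fewest decimal places: 18.87 → 2 decimal places, 7.38 → 2 decimal places, 573.1141 → 4 decimal places, 9.966 → 3 decimal places, 294.7787 → 4 decimal places; limit is 2.
Rounded to 2 decimal places: 904.11 cm.

904.11 cm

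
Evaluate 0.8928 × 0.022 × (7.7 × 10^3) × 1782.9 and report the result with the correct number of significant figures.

0.8928 × 0.022 × (7.7 × 10^3) × 1782.9 = 269646.366528
Multiplication/division keeps the fewest significant figures: 0.8928 → 4 s.f., 0.022 → 2 s.f., 7.7 × 10^3 → 2 s.f., 1782.9 → 5 s.f.; limit is 2.
Rounded to 2 significant figures: 2.7 × 10^5.

2.7 × 10^5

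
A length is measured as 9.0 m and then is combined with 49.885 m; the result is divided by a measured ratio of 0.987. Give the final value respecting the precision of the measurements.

59.7 m

9.0 m + 49.885 m = 58.885 m; the sum is limited to 1 decimal place (3 s.f.).
Carrying full precision, 58.885 ÷ 0.987 = 59.6605876393… m; 0.987 has 3 s.f., so the result keeps min(3, 3) = 3 s.f.
Rounded to 3 significant figures: 59.7 m.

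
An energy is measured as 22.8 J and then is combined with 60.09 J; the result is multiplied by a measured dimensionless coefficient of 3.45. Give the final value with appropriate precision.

286 J

22.8 J + 60.09 J = 82.89 J; the sum is limited to 1 decimal place (3 s.f.).
Carrying full precision, 82.89 × 3.45 = 285.9705 J; 3.45 has 3 s.f., so the result keeps min(3, 3) = 3 s.f.
Rounded to 3 significant figures: 286 J.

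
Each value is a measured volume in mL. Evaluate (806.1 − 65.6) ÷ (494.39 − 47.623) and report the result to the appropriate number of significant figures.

806.1 − 65.6 = 740.5, limited to 1 d.p. → 4 s.f.; 494.39 − 47.623 = 446.767, limited to 2 d.p. → 5 s.f.
Carrying full precision, 740.5 ÷ 446.767 = 1.65746351006…; keep min(4, 5) = 4 s.f.
Rounded to 4 significant figures: 1.657.

1.657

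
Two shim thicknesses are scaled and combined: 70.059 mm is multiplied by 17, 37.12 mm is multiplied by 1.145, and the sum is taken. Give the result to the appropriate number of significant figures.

70.059 × 17 = 1191.003 → 1.2 × 10³ mm (2 s.f., last digit at the 10^2 place).
37.12 × 1.145 = 42.5024 → 42.50 mm (4 s.f., last digit at the 10^-2 place).
Sum: 1233.5054 mm; keep the coarser place, 10^2.
Result: 1.2 × 10³ mm.

1.2 × 10³ mm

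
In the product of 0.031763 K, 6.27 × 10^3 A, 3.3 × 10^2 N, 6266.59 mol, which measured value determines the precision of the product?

3.3 × 10^2 N

0.031763 K → 5 s.f.; 6.27 × 10^3 A → 3 s.f.; 3.3 × 10^2 N → 2 s.f.; 6266.59 mol → 6 s.f.
The fewest is 2 significant figures, from 3.3 × 10^2 N.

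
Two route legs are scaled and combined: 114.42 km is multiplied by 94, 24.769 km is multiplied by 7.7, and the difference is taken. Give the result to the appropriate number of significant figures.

114.42 × 94 = 10755.48 → 1.1 × 10⁴ km (2 s.f., last digit at the 10^3 place).
24.769 × 7.7 = 190.7213 → 1.9 × 10² km (2 s.f., last digit at the 10^1 place).
Difference: 10564.7587 km; keep the coarser place, 10^3.
Result: 1.1 × 10⁴ km.

1.1 × 10⁴ km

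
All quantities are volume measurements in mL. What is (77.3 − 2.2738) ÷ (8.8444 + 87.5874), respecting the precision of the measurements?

77.3 − 2.2738 = 75.0262, limited to 1 d.p. → 3 s.f.; 8.8444 + 87.5874 = 96.4318, limited to 4 d.p. → 6 s.f.
Carrying full precision, 75.0262 ÷ 96.4318 = 0.778023432104…; keep min(3, 6) = 3 s.f.
Rounded to 3 significant figures: 0.778.

0.778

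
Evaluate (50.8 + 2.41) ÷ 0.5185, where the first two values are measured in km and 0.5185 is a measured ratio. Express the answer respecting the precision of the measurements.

50.8 km + 2.41 km = 53.21 km; the sum is limited to 1 decimal place (3 s.f.).
Carrying full precision, 53.21 ÷ 0.5185 = 102.62295082… km; 0.5185 has 4 s.f., so the result keeps min(3, 4) = 3 s.f.
Rounded to 3 significant figures: 103 km.

103 km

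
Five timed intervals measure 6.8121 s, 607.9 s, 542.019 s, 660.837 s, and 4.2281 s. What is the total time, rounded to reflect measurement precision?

1821.8 s

6.8121 s + 607.9 s + 542.019 s + 660.837 s + 4.2281 s = 1821.7962 s.
Addition/subtraction keeps the fewest decimal places: 6.8121 → 4 decimal places, 607.9 → 1 decimal place, 542.019 → 3 decimal places, 660.837 → 3 decimal places, 4.2281 → 4 decimal places; limit is 1.
Rounded to 1 decimal place: 1821.8 s.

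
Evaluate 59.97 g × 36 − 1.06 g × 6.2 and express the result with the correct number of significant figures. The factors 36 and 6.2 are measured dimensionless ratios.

2.2 × 10³ g

59.97 × 36 = 2158.92 → 2.2 × 10³ g (2 s.f., last digit at the 10^2 place).
1.06 × 6.2 = 6.572 → 6.6 g (2 s.f., last digit at the 10^-1 place).
Difference: 2152.348 g; keep the coarser place, 10^2.
Result: 2.2 × 10³ g.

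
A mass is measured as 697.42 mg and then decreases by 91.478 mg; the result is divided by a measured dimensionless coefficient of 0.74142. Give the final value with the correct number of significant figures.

697.42 mg − 91.478 mg = 605.942 mg; the difference is limited to 2 decimal places (5 s.f.).
Carrying full precision, 605.942 ÷ 0.74142 = 817.272261336… mg; 0.74142 has 5 s.f., so the result keeps min(5, 5) = 5 s.f.
Rounded to 5 significant figures: 817.27 mg.

817.27 mg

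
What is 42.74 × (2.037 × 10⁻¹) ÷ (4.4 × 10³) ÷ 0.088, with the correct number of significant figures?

42.74 × (2.037 × 10⁻¹) ÷ (4.4 × 10³) ÷ 0.088 = 0.0224848605372…
Multiplication/division keeps the fewest significant figures: 42.74 → 4 s.f., 2.037 × 10⁻¹ → 4 s.f., 4.4 × 10³ → 2 s.f., 0.088 → 2 s.f.; limit is 2.
Rounded to 2 significant figures: 0.022.

0.022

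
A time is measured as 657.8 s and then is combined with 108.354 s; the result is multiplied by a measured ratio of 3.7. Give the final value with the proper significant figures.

657.8 s + 108.354 s = 766.154 s; the sum is limited to 1 decimal place (4 s.f.).
Carrying full precision, 766.154 × 3.7 = 2834.7698 s; 3.7 has 2 s.f., so the result keeps min(4, 2) = 2 s.f.
Rounded to 2 significant figures: 2.8 × 10³ s.

2.8 × 10³ s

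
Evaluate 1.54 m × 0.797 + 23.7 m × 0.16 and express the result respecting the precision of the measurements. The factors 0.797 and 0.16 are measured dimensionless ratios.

1.54 × 0.797 = 1.22738 → 1.23 m (3 s.f., last digit at the 10^-2 place).
23.7 × 0.16 = 3.792 → 3.8 m (2 s.f., last digit at the 10^-1 place).
Sum: 5.01938 m; keep the coarser place, 10^-1.
Result: 5.0 m.

5.0 m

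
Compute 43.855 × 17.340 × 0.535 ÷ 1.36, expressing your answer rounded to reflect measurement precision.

43.855 × 17.340 × 0.535 ÷ 1.36 = 299.14591875
Multiplication/division keeps the fewest significant figures: 43.855 → 5 s.f., 17.340 → 5 s.f., 0.535 → 3 s.f., 1.36 → 3 s.f.; limit is 3.
Rounded to 3 significant figures: 299.

299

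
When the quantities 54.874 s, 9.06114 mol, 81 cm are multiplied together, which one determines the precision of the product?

54.874 s → 5 s.f.; 9.06114 mol → 6 s.f.; 81 cm → 2 s.f.
The fewest is 2 significant figures, from 81 cm.

81 cm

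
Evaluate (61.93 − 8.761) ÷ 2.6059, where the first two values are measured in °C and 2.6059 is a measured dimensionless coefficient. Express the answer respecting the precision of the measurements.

61.93 °C − 8.761 °C = 53.169 °C; the difference is limited to 2 decimal places (4 s.f.).
Carrying full precision, 53.169 ÷ 2.6059 = 20.4033155532… °C; 2.6059 has 5 s.f., so the result keeps min(4, 5) = 4 s.f.
Rounded to 4 significant figures: 20.40 °C.

20.40 °C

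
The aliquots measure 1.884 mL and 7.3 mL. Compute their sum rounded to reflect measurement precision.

9.2 mL

1.884 mL + 7.3 mL = 9.184 mL.
Addition/subtraction keeps the fewest decimal places: 1.884 → 3 decimal places, 7.3 → 1 decimal place; limit is 1.
Rounded to 1 decimal place: 9.2 mL.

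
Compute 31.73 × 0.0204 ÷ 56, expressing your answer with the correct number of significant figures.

0.012

31.73 × 0.0204 ÷ 56 = 0.0115587857143…
Multiplication/division keeps the fewest significant figures: 31.73 → 4 s.f., 0.0204 → 3 s.f., 56 → 2 s.f.; limit is 2.
Rounded to 2 significant figures: 0.012.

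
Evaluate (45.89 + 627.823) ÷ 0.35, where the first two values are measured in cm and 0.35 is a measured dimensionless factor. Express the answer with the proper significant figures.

45.89 cm + 627.823 cm = 673.713 cm; the sum is limited to 2 decimal places (5 s.f.).
Carrying full precision, 673.713 ÷ 0.35 = 1924.89428571… cm; 0.35 has 2 s.f., so the result keeps min(5, 2) = 2 s.f.
Rounded to 2 significant figures: 1.9 × 10³ cm.

1.9 × 10³ cm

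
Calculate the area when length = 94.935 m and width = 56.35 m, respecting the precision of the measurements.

area = 94.935 m × 56.35 m = 5349.58725 m².
94.935 has 5 significant figures; 56.35 has 4.
Division/multiplication keeps the fewest: 4 significant figures.
Rounded: 5.350 × 10^3 m².

5.350 × 10^3 m²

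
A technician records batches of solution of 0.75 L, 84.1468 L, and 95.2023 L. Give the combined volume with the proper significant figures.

0.75 L + 84.1468 L + 95.2023 L = 180.0991 L.
Addition/subtraction keeps the fewest decimal places: 0.75 → 2 decimal places, 84.1468 → 4 decimal places, 95.2023 → 4 decimal places; limit is 2.
Rounded to 2 decimal places: 180.10 L.

180.10 L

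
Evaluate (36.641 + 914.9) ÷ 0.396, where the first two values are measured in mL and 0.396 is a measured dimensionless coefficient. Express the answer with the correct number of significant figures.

2.40 × 10^3 mL

36.641 mL + 914.9 mL = 951.541 mL; the sum is limited to 1 decimal place (4 s.f.).
Carrying full precision, 951.541 ÷ 0.396 = 2402.88131313… mL; 0.396 has 3 s.f., so the result keeps min(4, 3) = 3 s.f.
Rounded to 3 significant figures: 2.40 × 10^3 mL.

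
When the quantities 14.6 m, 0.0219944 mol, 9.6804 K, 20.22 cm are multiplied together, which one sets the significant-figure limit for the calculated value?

14.6 m

14.6 m → 3 s.f.; 0.0219944 mol → 6 s.f.; 9.6804 K → 5 s.f.; 20.22 cm → 4 s.f.
The fewest is 3 significant figures, from 14.6 m.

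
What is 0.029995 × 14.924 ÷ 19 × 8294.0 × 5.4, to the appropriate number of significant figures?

1.1 × 10^3

0.029995 × 14.924 ÷ 19 × 8294.0 × 5.4 = 1055.20853796…
Multiplication/division keeps the fewest significant figures: 0.029995 → 5 s.f., 14.924 → 5 s.f., 19 → 2 s.f., 8294.0 → 5 s.f., 5.4 → 2 s.f.; limit is 2.
Rounded to 2 significant figures: 1.1 × 10^3.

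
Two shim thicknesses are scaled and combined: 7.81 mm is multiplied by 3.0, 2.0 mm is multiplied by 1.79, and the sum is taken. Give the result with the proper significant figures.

27 mm

7.81 × 3.0 = 23.43 → 23 mm (2 s.f., last digit at the 10^0 place).
2.0 × 1.79 = 3.58 → 3.6 mm (2 s.f., last digit at the 10^-1 place).
Sum: 27.01 mm; keep the coarser place, 10^0.
Result: 27 mm.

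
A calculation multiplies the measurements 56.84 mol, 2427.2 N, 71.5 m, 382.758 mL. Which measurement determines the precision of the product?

71.5 m

56.84 mol → 4 s.f.; 2427.2 N → 5 s.f.; 71.5 m → 3 s.f.; 382.758 mL → 6 s.f.
The fewest is 3 significant figures, from 71.5 m.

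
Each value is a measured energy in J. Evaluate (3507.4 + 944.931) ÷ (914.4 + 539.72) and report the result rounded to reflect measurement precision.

3.0619

3507.4 + 944.931 = 4452.331, limited to 1 d.p. → 5 s.f.; 914.4 + 539.72 = 1454.12, limited to 1 d.p. → 5 s.f.
Carrying full precision, 4452.331 ÷ 1454.12 = 3.0618731604…; keep min(5, 5) = 5 s.f.
Rounded to 5 significant figures: 3.0619.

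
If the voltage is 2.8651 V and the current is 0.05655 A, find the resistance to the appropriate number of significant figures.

50.66 Ω

resistance = 2.8651 V ÷ 0.05655 A = 50.6648983201… Ω.
2.8651 has 5 significant figures; 0.05655 has 4.
Division/multiplication keeps the fewest: 4 significant figures.
Rounded: 50.66 Ω.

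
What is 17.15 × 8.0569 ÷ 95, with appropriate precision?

1.5

17.15 × 8.0569 ÷ 95 = 1.45448247368…
Multiplication/division keeps the fewest significant figures: 17.15 → 4 s.f., 8.0569 → 5 s.f., 95 → 2 s.f.; limit is 2.
Rounded to 2 significant figures: 1.5.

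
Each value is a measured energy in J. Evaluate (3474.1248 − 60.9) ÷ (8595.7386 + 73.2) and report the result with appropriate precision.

3474.1248 − 60.9 = 3413.2248, limited to 1 d.p. → 5 s.f.; 8595.7386 + 73.2 = 8668.9386, limited to 1 d.p. → 5 s.f.
Carrying full precision, 3413.2248 ÷ 8668.9386 = 0.393730415855…; keep min(5, 5) = 5 s.f.
Rounded to 5 significant figures: 3.9373 × 10^-1.

3.9373 × 10^-1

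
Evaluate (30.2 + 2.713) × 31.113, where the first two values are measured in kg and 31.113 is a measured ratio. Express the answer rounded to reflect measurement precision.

1.02 × 10³ kg

30.2 kg + 2.713 kg = 32.913 kg; the sum is limited to 1 decimal place (3 s.f.).
Carrying full precision, 32.913 × 31.113 = 1024.022169 kg; 31.113 has 5 s.f., so the result keeps min(3, 5) = 3 s.f.
Rounded to 3 significant figures: 1.02 × 10³ kg.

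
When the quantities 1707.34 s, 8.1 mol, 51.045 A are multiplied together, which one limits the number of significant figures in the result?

1707.34 s → 6 s.f.; 8.1 mol → 2 s.f.; 51.045 A → 5 s.f.
The fewest is 2 significant figures, from 8.1 mol.

8.1 mol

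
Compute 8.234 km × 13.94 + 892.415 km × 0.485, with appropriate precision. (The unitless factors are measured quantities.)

548 km

8.234 × 13.94 = 114.78196 → 114.8 km (4 s.f., last digit at the 10^-1 place).
892.415 × 0.485 = 432.821275 → 433 km (3 s.f., last digit at the 10^0 place).
Sum: 547.603235 km; keep the coarser place, 10^0.
Result: 548 km.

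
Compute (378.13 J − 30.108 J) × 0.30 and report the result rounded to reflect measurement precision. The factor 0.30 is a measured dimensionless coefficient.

378.13 J − 30.108 J = 348.022 J; the difference is limited to 2 decimal places (5 s.f.).
Carrying full precision, 348.022 × 0.30 = 104.4066 J; 0.30 has 2 s.f., so the result keeps min(5, 2) = 2 s.f.
Rounded to 2 significant figures: 1.0 × 10^2 J.

1.0 × 10^2 J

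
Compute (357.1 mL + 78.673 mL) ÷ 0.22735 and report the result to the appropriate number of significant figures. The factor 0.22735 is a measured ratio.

1917 mL

357.1 mL + 78.673 mL = 435.773 mL; the sum is limited to 1 decimal place (4 s.f.).
Carrying full precision, 435.773 ÷ 0.22735 = 1916.74950517… mL; 0.22735 has 5 s.f., so the result keeps min(4, 5) = 4 s.f.
Rounded to 4 significant figures: 1917 mL.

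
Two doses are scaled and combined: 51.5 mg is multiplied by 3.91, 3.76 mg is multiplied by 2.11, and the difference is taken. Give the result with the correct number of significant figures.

51.5 × 3.91 = 201.365 → 201 mg (3 s.f., last digit at the 10^0 place).
3.76 × 2.11 = 7.9336 → 7.93 mg (3 s.f., last digit at the 10^-2 place).
Difference: 193.4314 mg; keep the coarser place, 10^0.
Result: 193 mg.

193 mg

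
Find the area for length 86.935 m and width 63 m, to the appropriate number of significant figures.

5.5 × 10³ m²

area = 86.935 m × 63 m = 5476.905 m².
86.935 has 5 significant figures; 63 has 2.
Division/multiplication keeps the fewest: 2 significant figures.
Rounded: 5.5 × 10³ m².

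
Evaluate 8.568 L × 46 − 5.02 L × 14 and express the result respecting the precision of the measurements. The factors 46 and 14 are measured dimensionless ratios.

8.568 × 46 = 394.128 → 3.9 × 10^2 L (2 s.f., last digit at the 10^1 place).
5.02 × 14 = 70.28 → 7.0 × 10^1 L (2 s.f., last digit at the 10^0 place).
Difference: 323.848 L; keep the coarser place, 10^1.
Result: 3.2 × 10^2 L.

3.2 × 10^2 L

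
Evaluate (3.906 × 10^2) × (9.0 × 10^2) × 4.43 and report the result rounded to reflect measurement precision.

1.6 × 10^6

(3.906 × 10^2) × (9.0 × 10^2) × 4.43 = 1557322.2
Multiplication/division keeps the fewest significant figures: 3.906 × 10^2 → 4 s.f., 9.0 × 10^2 → 2 s.f., 4.43 → 3 s.f.; limit is 2.
Rounded to 2 significant figures: 1.6 × 10^6.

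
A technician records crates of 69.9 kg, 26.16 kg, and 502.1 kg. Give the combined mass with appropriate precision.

69.9 kg + 26.16 kg + 502.1 kg = 598.16 kg.
Addition/subtraction keeps the fewest decimal places: 69.9 → 1 decimal place, 26.16 → 2 decimal places, 502.1 → 1 decimal place; limit is 1.
Rounded to 1 decimal place: 598.2 kg.

598.2 kg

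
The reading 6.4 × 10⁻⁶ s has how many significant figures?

2

6.4 × 10⁻⁶: in scientific notation every digit of the coefficient is significant.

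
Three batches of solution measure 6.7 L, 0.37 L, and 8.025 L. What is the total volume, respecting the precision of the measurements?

6.7 L + 0.37 L + 8.025 L = 15.095 L.
Addition/subtraction keeps the fewest decimal places: 6.7 → 1 decimal place, 0.37 → 2 decimal places, 8.025 → 3 decimal places; limit is 1.
Rounded to 1 decimal place: 15.1 L.

15.1 L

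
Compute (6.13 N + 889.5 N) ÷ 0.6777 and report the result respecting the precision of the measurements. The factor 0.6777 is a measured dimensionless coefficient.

1322 N

6.13 N + 889.5 N = 895.63 N; the sum is limited to 1 decimal place (4 s.f.).
Carrying full precision, 895.63 ÷ 0.6777 = 1321.57296739… N; 0.6777 has 4 s.f., so the result keeps min(4, 4) = 4 s.f.
Rounded to 4 significant figures: 1322 N.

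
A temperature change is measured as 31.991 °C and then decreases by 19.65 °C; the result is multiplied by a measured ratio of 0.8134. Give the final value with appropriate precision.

31.991 °C − 19.65 °C = 12.341 °C; the difference is limited to 2 decimal places (4 s.f.).
Carrying full precision, 12.341 × 0.8134 = 10.0381694 °C; 0.8134 has 4 s.f., so the result keeps min(4, 4) = 4 s.f.
Rounded to 4 significant figures: 10.04 °C.

10.04 °C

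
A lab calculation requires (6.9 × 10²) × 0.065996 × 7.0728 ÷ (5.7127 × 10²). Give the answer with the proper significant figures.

0.56

(6.9 × 10²) × 0.065996 × 7.0728 ÷ (5.7127 × 10²) = 0.563789085847…
Multiplication/division keeps the fewest significant figures: 6.9 × 10² → 2 s.f., 0.065996 → 5 s.f., 7.0728 → 5 s.f., 5.7127 × 10² → 5 s.f.; limit is 2.
Rounded to 2 significant figures: 0.56.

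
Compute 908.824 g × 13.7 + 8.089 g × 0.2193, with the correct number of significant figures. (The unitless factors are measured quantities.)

1.25 × 10^4 g

908.824 × 13.7 = 12450.8888 → 1.25 × 10^4 g (3 s.f., last digit at the 10^2 place).
8.089 × 0.2193 = 1.7739177 → 1.774 g (4 s.f., last digit at the 10^-3 place).
Sum: 12452.6627177 g; keep the coarser place, 10^2.
Result: 1.25 × 10^4 g.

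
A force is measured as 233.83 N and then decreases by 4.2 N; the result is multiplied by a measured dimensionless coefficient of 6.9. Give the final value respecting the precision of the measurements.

1.6 × 10³ N

233.83 N − 4.2 N = 229.63 N; the difference is limited to 1 decimal place (4 s.f.).
Carrying full precision, 229.63 × 6.9 = 1584.447 N; 6.9 has 2 s.f., so the result keeps min(4, 2) = 2 s.f.
Rounded to 2 significant figures: 1.6 × 10³ N.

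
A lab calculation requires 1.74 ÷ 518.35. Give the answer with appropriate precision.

0.00336

1.74 ÷ 518.35 = 0.00335680524742…
Multiplication/division keeps the fewest significant figures: 1.74 → 3 s.f., 518.35 → 5 s.f.; limit is 3.
Rounded to 3 significant figures: 0.00336.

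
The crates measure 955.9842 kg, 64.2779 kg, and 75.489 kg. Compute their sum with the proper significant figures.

1095.751 kg

955.9842 kg + 64.2779 kg + 75.489 kg = 1095.7511 kg.
Addition/subtraction keeps the fewest decimal places: 955.9842 → 4 decimal places, 64.2779 → 4 decimal places, 75.489 → 3 decimal places; limit is 3.
Rounded to 3 decimal places: 1095.751 kg.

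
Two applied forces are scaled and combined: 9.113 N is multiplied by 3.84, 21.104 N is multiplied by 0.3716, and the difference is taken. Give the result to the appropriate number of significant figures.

27.2 N

9.113 × 3.84 = 34.99392 → 35.0 N (3 s.f., last digit at the 10^-1 place).
21.104 × 0.3716 = 7.8422464 → 7.842 N (4 s.f., last digit at the 10^-3 place).
Difference: 27.1516736 N; keep the coarser place, 10^-1.
Result: 27.2 N.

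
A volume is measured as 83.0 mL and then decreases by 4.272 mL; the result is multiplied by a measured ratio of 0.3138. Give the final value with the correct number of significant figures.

24.7 mL

83.0 mL − 4.272 mL = 78.728 mL; the difference is limited to 1 decimal place (3 s.f.).
Carrying full precision, 78.728 × 0.3138 = 24.7048464 mL; 0.3138 has 4 s.f., so the result keeps min(3, 4) = 3 s.f.
Rounded to 3 significant figures: 24.7 mL.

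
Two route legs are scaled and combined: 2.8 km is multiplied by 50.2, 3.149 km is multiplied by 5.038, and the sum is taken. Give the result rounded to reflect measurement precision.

2.8 × 50.2 = 140.56 → 1.4 × 10² km (2 s.f., last digit at the 10^1 place).
3.149 × 5.038 = 15.864662 → 15.86 km (4 s.f., last digit at the 10^-2 place).
Sum: 156.424662 km; keep the coarser place, 10^1.
Result: 1.6 × 10² km.

1.6 × 10² km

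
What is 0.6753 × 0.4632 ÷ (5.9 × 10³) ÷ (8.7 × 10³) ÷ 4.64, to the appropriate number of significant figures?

0.6753 × 0.4632 ÷ (5.9 × 10³) ÷ (8.7 × 10³) ÷ 4.64 = 1.31333662508 × 10^-9…
Multiplication/division keeps the fewest significant figures: 0.6753 → 4 s.f., 0.4632 → 4 s.f., 5.9 × 10³ → 2 s.f., 8.7 × 10³ → 2 s.f., 4.64 → 3 s.f.; limit is 2.
Rounded to 2 significant figures: 1.3 × 10⁻⁹.

1.3 × 10⁻⁹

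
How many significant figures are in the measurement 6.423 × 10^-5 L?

6.423 × 10^-5: in scientific notation every digit of the coefficient is significant.

4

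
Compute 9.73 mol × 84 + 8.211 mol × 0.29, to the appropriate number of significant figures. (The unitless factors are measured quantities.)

8.2 × 10^2 mol

9.73 × 84 = 817.32 → 8.2 × 10^2 mol (2 s.f., last digit at the 10^1 place).
8.211 × 0.29 = 2.38119 → 2.4 mol (2 s.f., last digit at the 10^-1 place).
Sum: 819.70119 mol; keep the coarser place, 10^1.
Result: 8.2 × 10^2 mol.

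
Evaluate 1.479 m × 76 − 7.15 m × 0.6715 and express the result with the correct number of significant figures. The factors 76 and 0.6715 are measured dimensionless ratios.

1.1 × 10^2 m

1.479 × 76 = 112.404 → 1.1 × 10^2 m (2 s.f., last digit at the 10^1 place).
7.15 × 0.6715 = 4.801225 → 4.80 m (3 s.f., last digit at the 10^-2 place).
Difference: 107.602775 m; keep the coarser place, 10^1.
Result: 1.1 × 10^2 m.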